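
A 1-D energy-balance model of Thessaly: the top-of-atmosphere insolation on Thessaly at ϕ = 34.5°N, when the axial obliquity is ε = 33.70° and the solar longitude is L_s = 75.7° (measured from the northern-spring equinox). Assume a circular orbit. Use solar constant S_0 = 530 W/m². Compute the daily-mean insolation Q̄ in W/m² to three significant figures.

Solar declination: sin δ = sin ε · sin L_s = sin 33.70° × sin 75.7° = 0.53765, so δ = +32.524°.
cos h₀ = −tan(+34.5°) tan(+32.524°) = -0.4383, h₀ = 2.0244 rad.
Bracket: h₀ sin ϕ sin δ + cos ϕ cos δ sin h₀ = 2.0244×0.56641×0.53765 + 0.82413×0.84317×0.89885 = 0.616491 + 0.624594 = 1.241085.
Q̄ = (S_0/π) × [bracket] = (530/π) × 1.241085 = 209.4 W/m².

Q̄ ≈ 209 W/m²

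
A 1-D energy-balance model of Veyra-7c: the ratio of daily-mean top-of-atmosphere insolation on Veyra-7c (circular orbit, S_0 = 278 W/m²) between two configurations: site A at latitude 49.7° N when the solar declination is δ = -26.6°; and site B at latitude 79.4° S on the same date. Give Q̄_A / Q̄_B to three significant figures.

— Configuration A (ϕ=+49.7°):
cos h₀ = −tan(+49.7°) tan(-26.600°) = 0.5905, h₀ = 0.9391 rad.
Bracket: h₀ sin ϕ sin δ + cos ϕ cos δ sin h₀ = 0.9391×0.76267×-0.44776 + 0.64679×0.89415×0.80705 = -0.320696 + 0.466739 = 0.146043.
Q̄ = (S_0/π) × [bracket] = (278/π) × 0.146043 = 12.923 W/m².
— Configuration B (ϕ=-79.4°):
cos h₀ = −tan(-79.4°) tan(-26.600°) = -2.6758 ≤ −1 ⇒ polar day, h₀ = π.
Bracket: h₀ sin ϕ sin δ + cos ϕ cos δ sin h₀ = 3.1416×-0.98294×-0.44776 + 0.18395×0.89415×0.00000 = 1.382685 + 0.000000 = 1.382685.
Q̄ = (S_0/π) × [bracket] = (278/π) × 1.382685 = 122.35 W/m².
Ratio Q̄_A / Q̄_B = 12.923 / 122.35 = 0.1056.

Q̄_A / Q̄_B ≈ 0.106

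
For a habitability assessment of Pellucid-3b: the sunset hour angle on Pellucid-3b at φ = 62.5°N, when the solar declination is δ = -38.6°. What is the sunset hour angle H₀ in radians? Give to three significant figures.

H₀ = 0.00 rad

cos H₀ = −tan φ · tan δ = 1.5335 ≥ 1, so the host star never rises (polar night) and H₀ = 0.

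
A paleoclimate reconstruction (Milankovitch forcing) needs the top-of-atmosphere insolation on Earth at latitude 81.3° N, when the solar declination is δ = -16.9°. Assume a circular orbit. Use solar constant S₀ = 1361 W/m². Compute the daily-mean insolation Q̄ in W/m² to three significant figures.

cos H₀ = −tan(+81.3°) tan(-16.900°) = 1.9855 ≥ 1 ⇒ polar night, H₀ = 0 and Q̄ = 0.

Q̄ ≈ 0.00 W/m²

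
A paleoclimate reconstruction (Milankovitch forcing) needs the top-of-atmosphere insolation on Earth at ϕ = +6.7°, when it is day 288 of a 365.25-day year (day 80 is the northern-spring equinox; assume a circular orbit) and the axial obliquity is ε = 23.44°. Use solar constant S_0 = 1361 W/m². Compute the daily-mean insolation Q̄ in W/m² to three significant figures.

Solar longitude: L_s = 360° × (288 − 80)/365.25 = 205.010°.
sin δ = sin 23.44° × sin 205.010° = -0.16818, so δ = -9.682°.
cos h₀ = −tan(+6.7°) tan(-9.682°) = 0.0200, h₀ = 1.5508 rad.
Bracket: h₀ sin ϕ sin δ + cos ϕ cos δ sin h₀ = 1.5508×0.11667×-0.16818 + 0.99317×0.98576×0.99980 = -0.030429 + 0.978831 = 0.948402.
Q̄ = (S_0/π) × [bracket] = (1361/π) × 0.948402 = 410.9 W/m².

Q̄ ≈ 411 W/m²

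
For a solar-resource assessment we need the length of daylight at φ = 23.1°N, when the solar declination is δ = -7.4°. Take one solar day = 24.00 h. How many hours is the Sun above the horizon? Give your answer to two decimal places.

11.58 h

cos H₀ = −tan φ · tan δ = −tan(+23.1°) × tan(-7.400°) = 0.0554, so H₀ = 1.5154 rad = 86.82°.
Daylight = 2H₀/(2π) × 24.00 h = (1.5154/π) × 24.00 = 11.58 h.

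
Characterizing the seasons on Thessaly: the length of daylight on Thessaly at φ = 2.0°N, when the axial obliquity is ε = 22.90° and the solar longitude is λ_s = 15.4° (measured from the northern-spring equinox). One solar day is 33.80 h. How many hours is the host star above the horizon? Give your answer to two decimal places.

16.94 h

Solar declination: sin δ = sin ε · sin λ_s = sin 22.90° × sin 15.4° = 0.10333, so δ = +5.931°.
cos H₀ = −tan φ · tan δ = −tan(+2.0°) × tan(+5.931°) = -0.0036, so H₀ = 1.5744 rad = 90.21°.
Daylight = 2H₀/(2π) × 33.80 h = (1.5744/π) × 33.80 = 16.94 h.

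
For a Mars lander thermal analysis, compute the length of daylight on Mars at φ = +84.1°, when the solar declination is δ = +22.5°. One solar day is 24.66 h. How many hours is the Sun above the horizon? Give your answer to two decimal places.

Sunrise equation: cos H₀ = −tan φ · tan δ = -4.0083 ≤ −1, so the Sun never sets (polar day) and H₀ = π.
Daylight = 2H₀/(2π) × 24.66 h = (3.1416/π) × 24.66 = 24.66 h.

24.66 h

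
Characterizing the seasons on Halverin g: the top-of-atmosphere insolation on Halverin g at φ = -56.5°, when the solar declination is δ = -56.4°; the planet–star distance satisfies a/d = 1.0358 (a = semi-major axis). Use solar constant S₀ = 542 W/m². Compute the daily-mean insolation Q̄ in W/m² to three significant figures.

Q̄ ≈ 404 W/m²

cos H₀ = −tan(-56.5°) tan(-56.400°) = -2.2740 ≤ −1 ⇒ polar day, H₀ = π.
Bracket: H₀ sin φ sin δ + cos φ cos δ sin H₀ = 3.1416×-0.83389×-0.83292 + 0.55194×0.55339×0.00000 = 2.182041 + 0.000000 = 2.182041.
Inverse-square distance factor (a/d)² = 1.0358² = 1.072882.
Q̄ = (S₀/π) × 1.072882 × [bracket] = (542/π) × 1.072882 × 2.182041 = 403.9 W/m².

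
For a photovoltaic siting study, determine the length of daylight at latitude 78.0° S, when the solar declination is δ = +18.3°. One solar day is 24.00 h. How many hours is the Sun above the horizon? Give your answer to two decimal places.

cos H₀ = −tan φ · tan δ = 1.5559 ≥ 1, so the Sun never rises (polar night) and H₀ = 0.
Daylight = 2H₀/(2π) × 24.00 h = (0.0000/π) × 24.00 = 0.00 h.

0.00 h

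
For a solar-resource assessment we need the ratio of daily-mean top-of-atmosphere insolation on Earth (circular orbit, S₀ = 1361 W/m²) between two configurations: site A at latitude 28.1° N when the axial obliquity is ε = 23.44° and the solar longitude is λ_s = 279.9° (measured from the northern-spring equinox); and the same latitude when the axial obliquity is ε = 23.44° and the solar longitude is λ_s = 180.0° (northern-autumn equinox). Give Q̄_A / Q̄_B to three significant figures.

— Configuration A (φ=+28.1°):
Solar declination: sin δ = sin ε · sin λ_s = sin 23.44° × sin 279.9° = -0.39187, so δ = -23.071°.
cos H₀ = −tan(+28.1°) tan(-23.071°) = 0.2274, H₀ = 1.3414 rad.
Bracket: H₀ sin φ sin δ + cos φ cos δ sin H₀ = 1.3414×0.47101×-0.39187 + 0.88213×0.92002×0.97380 = -0.247588 + 0.790314 = 0.542726.
Q̄ = (S₀/π) × [bracket] = (1361/π) × 0.542726 = 235.12 W/m².
— Configuration B (φ=+28.1°):
Solar declination: sin δ = sin ε · sin λ_s = sin 23.44° × sin 180.0° = 0.00000, so δ = +0.000°.
cos H₀ = −tan(+28.1°) tan(+0.000°) = -0.0000, H₀ = 1.5708 rad.
Bracket: H₀ sin φ sin δ + cos φ cos δ sin H₀ = 1.5708×0.47101×0.00000 + 0.88213×1.00000×1.00000 = 0.000000 + 0.882130 = 0.882130.
Q̄ = (S₀/π) × [bracket] = (1361/π) × 0.882130 = 382.16 W/m².
Ratio Q̄_A / Q̄_B = 235.12 / 382.16 = 0.6152.

Q̄_A / Q̄_B ≈ 0.615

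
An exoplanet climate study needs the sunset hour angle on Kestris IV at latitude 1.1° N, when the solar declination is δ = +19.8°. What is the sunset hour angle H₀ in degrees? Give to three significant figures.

H₀ = 90.4°

cos H₀ = −tan φ · tan δ = −tan(+1.1°) × tan(+19.800°) = -0.0069, so H₀ = 1.5777 rad = 90.40°.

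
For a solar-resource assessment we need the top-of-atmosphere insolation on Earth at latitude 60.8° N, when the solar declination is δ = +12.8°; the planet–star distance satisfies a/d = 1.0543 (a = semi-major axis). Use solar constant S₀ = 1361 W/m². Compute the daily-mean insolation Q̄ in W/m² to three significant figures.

cos H₀ = −tan(+60.8°) tan(+12.800°) = -0.4065, H₀ = 1.9894 rad.
Bracket: H₀ sin φ sin δ + cos φ cos δ sin H₀ = 1.9894×0.87292×0.22155 + 0.48786×0.97515×0.91364 = 0.384741 + 0.434652 = 0.819393.
Inverse-square distance factor (a/d)² = 1.0543² = 1.111548.
Q̄ = (S₀/π) × 1.111548 × [bracket] = (1361/π) × 1.111548 × 0.819393 = 394.6 W/m².

Q̄ ≈ 395 W/m²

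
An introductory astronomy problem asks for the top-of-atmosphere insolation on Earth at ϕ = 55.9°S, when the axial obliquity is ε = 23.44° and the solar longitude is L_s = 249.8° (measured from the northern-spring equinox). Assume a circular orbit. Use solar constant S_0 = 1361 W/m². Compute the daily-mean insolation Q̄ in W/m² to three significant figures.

Solar declination: sin δ = sin ε · sin L_s = sin 23.44° × sin 249.8° = -0.37332, so δ = -21.921°.
cos h₀ = −tan(-55.9°) tan(-21.921°) = -0.5944, h₀ = 2.2073 rad.
Bracket: h₀ sin ϕ sin δ + cos ϕ cos δ sin h₀ = 2.2073×-0.82806×-0.37332 + 0.56064×0.92770×0.80420 = 0.682346 + 0.418269 = 1.100615.
Q̄ = (S_0/π) × [bracket] = (1361/π) × 1.100615 = 476.8 W/m².

Q̄ ≈ 477 W/m²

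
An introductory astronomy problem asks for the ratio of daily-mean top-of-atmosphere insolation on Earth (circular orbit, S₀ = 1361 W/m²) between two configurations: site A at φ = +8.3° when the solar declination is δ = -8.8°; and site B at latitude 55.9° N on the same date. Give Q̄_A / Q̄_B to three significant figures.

— Configuration A (φ=+8.3°):
cos H₀ = −tan(+8.3°) tan(-8.800°) = 0.0226, H₀ = 1.5482 rad.
Bracket: H₀ sin φ sin δ + cos φ cos δ sin H₀ = 1.5482×0.14436×-0.15299 + 0.98953×0.98823×0.99974 = -0.034193 + 0.977629 = 0.943436.
Q̄ = (S₀/π) × [bracket] = (1361/π) × 0.943436 = 408.72 W/m².
— Configuration B (φ=+55.9°):
cos H₀ = −tan(+55.9°) tan(-8.800°) = 0.2287, H₀ = 1.3401 rad.
Bracket: H₀ sin φ sin δ + cos φ cos δ sin H₀ = 1.3401×0.82806×-0.15299 + 0.56064×0.98823×0.97351 = -0.169770 + 0.539365 = 0.369595.
Q̄ = (S₀/π) × [bracket] = (1361/π) × 0.369595 = 160.12 W/m².
Ratio Q̄_A / Q̄_B = 408.72 / 160.12 = 2.553.

Q̄_A / Q̄_B ≈ 2.55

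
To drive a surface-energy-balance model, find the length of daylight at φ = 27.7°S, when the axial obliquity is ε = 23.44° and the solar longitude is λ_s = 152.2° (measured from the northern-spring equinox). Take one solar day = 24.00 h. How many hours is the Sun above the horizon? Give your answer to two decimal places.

Solar declination: sin δ = sin ε · sin λ_s = sin 23.44° × sin 152.2° = 0.18552, so δ = +10.692°.
cos H₀ = −tan φ · tan δ = −tan(-27.7°) × tan(+10.692°) = 0.0991, so H₀ = 1.4715 rad = 84.31°.
Daylight = 2H₀/(2π) × 24.00 h = (1.4715/π) × 24.00 = 11.24 h.

11.24 h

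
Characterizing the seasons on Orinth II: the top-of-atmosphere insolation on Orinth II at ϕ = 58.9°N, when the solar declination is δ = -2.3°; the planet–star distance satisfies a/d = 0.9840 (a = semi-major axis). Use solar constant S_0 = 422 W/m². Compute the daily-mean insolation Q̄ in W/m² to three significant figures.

Q̄ ≈ 60.3 W/m²

cos h₀ = −tan(+58.9°) tan(-2.300°) = 0.0666, h₀ = 1.5042 rad.
Bracket: h₀ sin ϕ sin δ + cos ϕ cos δ sin h₀ = 1.5042×0.85627×-0.04013 + 0.51653×0.99919×0.99778 = -0.051687 + 0.514966 = 0.463279.
Inverse-square distance factor (a/d)² = 0.9840² = 0.968256.
Q̄ = (S_0/π) × 0.968256 × [bracket] = (422/π) × 0.968256 × 0.463279 = 60.26 W/m².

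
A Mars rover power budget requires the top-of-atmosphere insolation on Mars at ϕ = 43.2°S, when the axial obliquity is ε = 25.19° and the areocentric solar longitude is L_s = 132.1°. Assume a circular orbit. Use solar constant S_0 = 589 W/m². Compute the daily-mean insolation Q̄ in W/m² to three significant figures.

sin δ = sin 25.19° × sin 132.1° = 0.31580, so δ = +18.409°.
cos h₀ = −tan(-43.2°) tan(+18.409°) = 0.3126, h₀ = 1.2529 rad.
Bracket: h₀ sin ϕ sin δ + cos ϕ cos δ sin h₀ = 1.2529×-0.68455×0.31580 + 0.72897×0.94883×0.94990 = -0.270853 + 0.657016 = 0.386163.
Q̄ = (S_0/π) × [bracket] = (589/π) × 0.386163 = 72.40 W/m².

Q̄ ≈ 72.4 W/m²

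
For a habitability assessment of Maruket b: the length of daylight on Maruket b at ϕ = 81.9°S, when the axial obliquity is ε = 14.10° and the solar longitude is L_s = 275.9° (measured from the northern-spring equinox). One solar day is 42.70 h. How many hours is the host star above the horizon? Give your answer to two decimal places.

Solar declination: sin δ = sin ε · sin L_s = sin 14.10° × sin 275.9° = -0.24232, so δ = -14.024°.
Sunrise equation: cos h₀ = −tan ϕ · tan δ = -1.7550 ≤ −1, so the host star never sets (polar day) and h₀ = π.
Daylight = 2h₀/(2π) × 42.70 h = (3.1416/π) × 42.70 = 42.70 h.

42.70 h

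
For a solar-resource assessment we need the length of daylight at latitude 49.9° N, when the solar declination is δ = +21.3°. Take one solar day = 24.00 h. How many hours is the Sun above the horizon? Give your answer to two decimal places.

15.68 h

cos H₀ = −tan φ · tan δ = −tan(+49.9°) × tan(+21.300°) = -0.4630, so H₀ = 2.0522 rad = 117.58°.
Daylight = 2H₀/(2π) × 24.00 h = (2.0522/π) × 24.00 = 15.68 h.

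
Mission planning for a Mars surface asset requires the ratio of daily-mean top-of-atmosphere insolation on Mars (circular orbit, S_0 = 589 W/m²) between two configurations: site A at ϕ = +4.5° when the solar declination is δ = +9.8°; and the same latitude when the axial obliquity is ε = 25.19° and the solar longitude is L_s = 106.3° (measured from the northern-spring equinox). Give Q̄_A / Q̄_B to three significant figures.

— Configuration A (ϕ=+4.5°):
cos h₀ = −tan(+4.5°) tan(+9.800°) = -0.0136, h₀ = 1.5844 rad.
Bracket: h₀ sin ϕ sin δ + cos ϕ cos δ sin h₀ = 1.5844×0.07846×0.17021 + 0.99692×0.98541×0.99991 = 0.021159 + 0.982287 = 1.003446.
Q̄ = (S_0/π) × [bracket] = (589/π) × 1.003446 = 188.13 W/m².
— Configuration B (ϕ=+4.5°):
Solar declination: sin δ = sin ε · sin L_s = sin 25.19° × sin 106.3° = 0.40851, so δ = +24.111°.
cos h₀ = −tan(+4.5°) tan(+24.111°) = -0.0352, h₀ = 1.6060 rad.
Bracket: h₀ sin ϕ sin δ + cos ϕ cos δ sin h₀ = 1.6060×0.07846×0.40851 + 0.99692×0.91275×0.99938 = 0.051475 + 0.909375 = 0.960850.
Q̄ = (S_0/π) × [bracket] = (589/π) × 0.960850 = 180.14 W/m².
Ratio Q̄_A / Q̄_B = 188.13 / 180.14 = 1.044.

Q̄_A / Q̄_B ≈ 1.04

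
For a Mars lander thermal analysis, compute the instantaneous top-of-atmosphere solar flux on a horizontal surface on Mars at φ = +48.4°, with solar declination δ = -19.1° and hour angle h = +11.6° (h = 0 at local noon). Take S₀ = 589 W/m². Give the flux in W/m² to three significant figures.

cos θ_z = sin φ sin δ + cos φ cos δ cos h = -0.244693 + 0.614562 = 0.369869.
Flux = S₀ · cos θ_z = 589 × 0.369869 = 217.9 W/m².

218 W/m²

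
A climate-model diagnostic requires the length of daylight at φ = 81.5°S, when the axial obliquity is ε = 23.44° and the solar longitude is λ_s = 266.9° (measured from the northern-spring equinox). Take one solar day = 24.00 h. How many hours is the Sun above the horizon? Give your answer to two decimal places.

Solar declination: sin δ = sin ε · sin λ_s = sin 23.44° × sin 266.9° = -0.39721, so δ = -23.404°.
Sunrise equation: cos H₀ = −tan φ · tan δ = -2.8960 ≤ −1, so the Sun never sets (polar day) and H₀ = π.
Daylight = 2H₀/(2π) × 24.00 h = (3.1416/π) × 24.00 = 24.00 h.

24.00 h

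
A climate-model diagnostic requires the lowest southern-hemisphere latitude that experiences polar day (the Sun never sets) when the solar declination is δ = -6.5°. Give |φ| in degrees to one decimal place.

|φ| = 83.5°

Polar day requires cos H₀ = −tan φ tan δ ≤ −1, i.e. tan φ tan δ ≥ 1.
The boundary is |tan φ| · |tan δ| = 1, so |φ| = 90° − |δ| = 90° − 6.5° = 83.5° in the southern hemisphere.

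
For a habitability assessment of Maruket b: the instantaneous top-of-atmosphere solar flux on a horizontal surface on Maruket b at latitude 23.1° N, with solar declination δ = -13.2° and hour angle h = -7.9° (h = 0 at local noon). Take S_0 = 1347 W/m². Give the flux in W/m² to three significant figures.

1.07e+03 W/m²

cos θ_z = sin ϕ sin δ + cos ϕ cos δ cos h = -0.089591 + 0.887020 = 0.797429.
Flux = S_0 · cos θ_z = 1347 × 0.797429 = 1074 W/m².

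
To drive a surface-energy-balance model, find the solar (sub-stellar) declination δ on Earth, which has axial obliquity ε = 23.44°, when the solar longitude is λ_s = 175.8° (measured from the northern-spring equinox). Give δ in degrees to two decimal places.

δ = +1.67°

sin δ = sin ε · sin λ_s = sin 23.44° × sin 175.8° = 0.029133.
δ = arcsin(0.029133) = +1.67°.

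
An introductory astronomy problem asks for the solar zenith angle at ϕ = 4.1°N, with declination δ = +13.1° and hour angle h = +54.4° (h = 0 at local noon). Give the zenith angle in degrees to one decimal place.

cos θ_z = sin ϕ sin δ + cos ϕ cos δ cos h = 0.016205 + 0.565523 = 0.581728.
θ_z = arccos(0.581728) = 54.4°.

θ_z = 54.4°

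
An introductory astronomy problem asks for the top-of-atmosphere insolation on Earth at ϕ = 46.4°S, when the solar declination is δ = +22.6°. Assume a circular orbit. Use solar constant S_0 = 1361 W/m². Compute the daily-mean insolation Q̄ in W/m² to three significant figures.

cos h₀ = −tan(-46.4°) tan(+22.600°) = 0.4371, h₀ = 1.1184 rad.
Bracket: h₀ sin ϕ sin δ + cos ϕ cos δ sin h₀ = 1.1184×-0.72417×0.38430 + 0.68962×0.92321×0.89941 = -0.311249 + 0.572622 = 0.261373.
Q̄ = (S_0/π) × [bracket] = (1361/π) × 0.261373 = 113.2 W/m².

Q̄ ≈ 113 W/m²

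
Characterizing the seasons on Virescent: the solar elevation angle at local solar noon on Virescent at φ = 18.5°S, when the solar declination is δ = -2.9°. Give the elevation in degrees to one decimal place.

74.4°

At local noon the hour angle is zero, so the zenith angle equals |φ − δ| = |-18.5° − (-2.900°)| = 15.600°.
Elevation = 90° − 15.600° = 74.4°.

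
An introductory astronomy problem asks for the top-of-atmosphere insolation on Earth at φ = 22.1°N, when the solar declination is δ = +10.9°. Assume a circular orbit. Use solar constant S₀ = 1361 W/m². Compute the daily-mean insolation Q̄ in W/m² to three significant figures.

Q̄ ≈ 444 W/m²

cos H₀ = −tan(+22.1°) tan(+10.900°) = -0.0782, H₀ = 1.6491 rad.
Bracket: H₀ sin φ sin δ + cos φ cos δ sin H₀ = 1.6491×0.37622×0.18910 + 0.92653×0.98196×0.99694 = 0.117322 + 0.907031 = 1.024353.
Q̄ = (S₀/π) × [bracket] = (1361/π) × 1.024353 = 443.8 W/m².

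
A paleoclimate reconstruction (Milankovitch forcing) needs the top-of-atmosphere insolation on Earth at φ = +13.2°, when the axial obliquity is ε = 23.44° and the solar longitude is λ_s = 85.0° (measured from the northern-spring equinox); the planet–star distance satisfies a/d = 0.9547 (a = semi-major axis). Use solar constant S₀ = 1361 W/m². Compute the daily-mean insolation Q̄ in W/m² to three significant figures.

Solar declination: sin δ = sin ε · sin λ_s = sin 23.44° × sin 85.0° = 0.39627, so δ = +23.346°.
cos H₀ = −tan(+13.2°) tan(+23.346°) = -0.1012, H₀ = 1.6722 rad.
Bracket: H₀ sin φ sin δ + cos φ cos δ sin H₀ = 1.6722×0.22835×0.39627 + 0.97358×0.91813×0.99486 = 0.151314 + 0.889278 = 1.040592.
Inverse-square distance factor (a/d)² = 0.9547² = 0.911452.
Q̄ = (S₀/π) × 0.911452 × [bracket] = (1361/π) × 0.911452 × 1.040592 = 410.9 W/m².

Q̄ ≈ 411 W/m²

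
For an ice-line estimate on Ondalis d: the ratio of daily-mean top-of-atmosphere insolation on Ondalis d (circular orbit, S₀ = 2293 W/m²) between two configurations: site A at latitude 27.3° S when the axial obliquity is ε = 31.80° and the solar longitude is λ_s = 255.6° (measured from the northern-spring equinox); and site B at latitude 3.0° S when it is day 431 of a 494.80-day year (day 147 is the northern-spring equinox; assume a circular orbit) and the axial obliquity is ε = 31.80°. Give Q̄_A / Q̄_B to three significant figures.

Q̄_A / Q̄_B ≈ 1.18

— Configuration A (φ=-27.3°):
Solar declination: sin δ = sin ε · sin λ_s = sin 31.80° × sin 255.6° = -0.51040, so δ = -30.691°.
cos H₀ = −tan(-27.3°) tan(-30.691°) = -0.3063, H₀ = 1.8821 rad.
Bracket: H₀ sin φ sin δ + cos φ cos δ sin H₀ = 1.8821×-0.45865×-0.51040 + 0.88862×0.85994×0.95192 = 0.440590 + 0.727419 = 1.168009.
Q̄ = (S₀/π) × [bracket] = (2293/π) × 1.168009 = 852.51 W/m².
— Configuration B (φ=-3.0°):
Solar longitude: λ_s = 360° × (431 − 147)/494.80 = 206.629°.
sin δ = sin 31.80° × sin 206.629° = -0.23619, so δ = -13.662°.
cos H₀ = −tan(-3.0°) tan(-13.662°) = -0.0127, H₀ = 1.5835 rad.
Bracket: H₀ sin φ sin δ + cos φ cos δ sin H₀ = 1.5835×-0.05234×-0.23619 + 0.99863×0.97171×0.99992 = 0.019576 + 0.970301 = 0.989877.
Q̄ = (S₀/π) × [bracket] = (2293/π) × 0.989877 = 722.50 W/m².
Ratio Q̄_A / Q̄_B = 852.51 / 722.50 = 1.180.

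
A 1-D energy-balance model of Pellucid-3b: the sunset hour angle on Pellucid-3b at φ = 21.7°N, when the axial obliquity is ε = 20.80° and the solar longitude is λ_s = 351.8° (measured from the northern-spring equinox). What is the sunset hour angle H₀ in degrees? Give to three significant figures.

H₀ = 88.8°

Solar declination: sin δ = sin ε · sin λ_s = sin 20.80° × sin 351.8° = -0.05065, so δ = -2.903°.
cos H₀ = −tan φ · tan δ = −tan(+21.7°) × tan(-2.903°) = 0.0202, so H₀ = 1.5506 rad = 88.84°.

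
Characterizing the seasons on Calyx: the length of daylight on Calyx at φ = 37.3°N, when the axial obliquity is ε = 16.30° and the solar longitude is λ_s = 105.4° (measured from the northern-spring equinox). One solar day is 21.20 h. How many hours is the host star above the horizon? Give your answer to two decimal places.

Solar declination: sin δ = sin ε · sin λ_s = sin 16.30° × sin 105.4° = 0.27059, so δ = +15.699°.
cos H₀ = −tan φ · tan δ = −tan(+37.3°) × tan(+15.699°) = -0.2141, so H₀ = 1.7866 rad = 102.36°.
Daylight = 2H₀/(2π) × 21.20 h = (1.7866/π) × 21.20 = 12.06 h.

12.06 h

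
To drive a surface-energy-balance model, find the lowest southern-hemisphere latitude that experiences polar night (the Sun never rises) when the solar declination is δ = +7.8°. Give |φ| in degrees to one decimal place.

Polar night requires cos H₀ = −tan φ tan δ ≥ 1, i.e. tan φ tan δ ≤ −1.
The boundary is |tan φ| · |tan δ| = 1, so |φ| = 90° − |δ| = 90° − 7.8° = 82.2° in the southern hemisphere.

|φ| = 82.2°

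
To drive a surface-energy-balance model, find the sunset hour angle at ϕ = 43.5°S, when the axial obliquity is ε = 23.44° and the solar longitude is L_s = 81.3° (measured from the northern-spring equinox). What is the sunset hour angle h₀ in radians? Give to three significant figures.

h₀ = 1.15 rad

Solar declination: sin δ = sin ε · sin L_s = sin 23.44° × sin 81.3° = 0.39321, so δ = +23.154°.
cos h₀ = −tan ϕ · tan δ = −tan(-43.5°) × tan(+23.154°) = 0.4058, so h₀ = 1.1529 rad = 66.06°.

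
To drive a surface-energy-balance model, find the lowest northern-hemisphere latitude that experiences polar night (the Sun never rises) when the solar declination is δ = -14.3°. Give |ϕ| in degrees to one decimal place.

|ϕ| = 75.7°

Polar night requires cos h₀ = −tan ϕ tan δ ≥ 1, i.e. tan ϕ tan δ ≤ −1.
The boundary is |tan ϕ| · |tan δ| = 1, so |ϕ| = 90° − |δ| = 90° − 14.3° = 75.7° in the northern hemisphere.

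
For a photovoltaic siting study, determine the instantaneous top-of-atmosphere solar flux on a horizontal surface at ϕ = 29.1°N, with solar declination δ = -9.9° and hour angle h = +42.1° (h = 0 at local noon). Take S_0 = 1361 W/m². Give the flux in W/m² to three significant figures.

cos θ_z = sin ϕ sin δ + cos ϕ cos δ cos h = -0.083615 + 0.638664 = 0.555049.
Flux = S_0 · cos θ_z = 1361 × 0.555049 = 755.4 W/m².

755 W/m²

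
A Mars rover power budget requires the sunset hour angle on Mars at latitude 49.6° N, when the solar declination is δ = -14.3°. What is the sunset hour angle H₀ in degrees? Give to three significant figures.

cos H₀ = −tan φ · tan δ = −tan(+49.6°) × tan(-14.300°) = 0.2995, so H₀ = 1.2666 rad = 72.57°.

H₀ = 72.6°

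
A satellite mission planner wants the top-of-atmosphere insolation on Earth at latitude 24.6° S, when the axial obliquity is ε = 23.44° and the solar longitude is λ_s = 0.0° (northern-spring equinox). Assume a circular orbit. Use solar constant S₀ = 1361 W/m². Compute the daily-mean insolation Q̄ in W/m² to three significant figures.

Solar declination: sin δ = sin ε · sin λ_s = sin 23.44° × sin 0.0° = 0.00000, so δ = +0.000°.
cos H₀ = −tan(-24.6°) tan(+0.000°) = 0.0000, H₀ = 1.5708 rad.
Bracket: H₀ sin φ sin δ + cos φ cos δ sin H₀ = 1.5708×-0.41628×0.00000 + 0.90924×1.00000×1.00000 = -0.000000 + 0.909240 = 0.909240.
Q̄ = (S₀/π) × [bracket] = (1361/π) × 0.909240 = 393.9 W/m².

Q̄ ≈ 394 W/m²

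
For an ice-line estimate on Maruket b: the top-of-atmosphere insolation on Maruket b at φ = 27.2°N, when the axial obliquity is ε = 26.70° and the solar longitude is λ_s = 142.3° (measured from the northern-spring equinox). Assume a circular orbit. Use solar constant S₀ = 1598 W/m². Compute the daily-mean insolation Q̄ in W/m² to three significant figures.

Q̄ ≈ 540 W/m²

Solar declination: sin δ = sin ε · sin λ_s = sin 26.70° × sin 142.3° = 0.27477, so δ = +15.948°.
cos H₀ = −tan(+27.2°) tan(+15.948°) = -0.1469, H₀ = 1.7182 rad.
Bracket: H₀ sin φ sin δ + cos φ cos δ sin H₀ = 1.7182×0.45710×0.27477 + 0.88942×0.96151×0.98916 = 0.215801 + 0.845916 = 1.061717.
Q̄ = (S₀/π) × [bracket] = (1598/π) × 1.061717 = 540.1 W/m².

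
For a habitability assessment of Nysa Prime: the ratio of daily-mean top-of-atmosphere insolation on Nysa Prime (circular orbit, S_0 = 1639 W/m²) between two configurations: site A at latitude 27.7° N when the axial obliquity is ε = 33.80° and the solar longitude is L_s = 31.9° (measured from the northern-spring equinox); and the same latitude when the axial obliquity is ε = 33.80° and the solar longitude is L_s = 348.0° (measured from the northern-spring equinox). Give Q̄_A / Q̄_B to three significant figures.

— Configuration A (ϕ=+27.7°):
Solar declination: sin δ = sin ε · sin L_s = sin 33.80° × sin 31.9° = 0.29397, so δ = +17.096°.
cos h₀ = −tan(+27.7°) tan(+17.096°) = -0.1615, h₀ = 1.7330 rad.
Bracket: h₀ sin ϕ sin δ + cos ϕ cos δ sin h₀ = 1.7330×0.46484×0.29397 + 0.88539×0.95582×0.98688 = 0.236813 + 0.835170 = 1.071983.
Q̄ = (S_0/π) × [bracket] = (1639/π) × 1.071983 = 559.26 W/m².
— Configuration B (ϕ=+27.7°):
Solar declination: sin δ = sin ε · sin L_s = sin 33.80° × sin 348.0° = -0.11566, so δ = -6.642°.
cos h₀ = −tan(+27.7°) tan(-6.642°) = 0.0611, h₀ = 1.5096 rad.
Bracket: h₀ sin ϕ sin δ + cos ϕ cos δ sin h₀ = 1.5096×0.46484×-0.11566 + 0.88539×0.99329×0.99813 = -0.081161 + 0.877804 = 0.796643.
Q̄ = (S_0/π) × [bracket] = (1639/π) × 0.796643 = 415.62 W/m².
Ratio Q̄_A / Q̄_B = 559.26 / 415.62 = 1.346.

Q̄_A / Q̄_B ≈ 1.35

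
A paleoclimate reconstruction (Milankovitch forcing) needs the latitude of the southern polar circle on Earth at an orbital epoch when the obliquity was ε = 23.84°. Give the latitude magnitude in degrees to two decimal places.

66.16°

The polar circle is the lowest latitude that experiences at least one full rotation of continuous darkness at the northern-summer solstice; it lies at |ϕ| = 90° − ε = 90° − 23.84° = 66.16°.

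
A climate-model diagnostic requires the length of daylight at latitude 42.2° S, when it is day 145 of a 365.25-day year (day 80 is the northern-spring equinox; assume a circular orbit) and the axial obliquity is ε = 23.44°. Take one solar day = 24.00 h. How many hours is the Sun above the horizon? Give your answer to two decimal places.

9.29 h

Solar longitude: λ_s = 360° × (145 − 80)/365.25 = 64.066°.
sin δ = sin 23.44° × sin 64.066° = 0.35773, so δ = +20.961°.
cos H₀ = −tan φ · tan δ = −tan(-42.2°) × tan(+20.961°) = 0.3474, so H₀ = 1.2160 rad = 69.67°.
Daylight = 2H₀/(2π) × 24.00 h = (1.2160/π) × 24.00 = 9.29 h.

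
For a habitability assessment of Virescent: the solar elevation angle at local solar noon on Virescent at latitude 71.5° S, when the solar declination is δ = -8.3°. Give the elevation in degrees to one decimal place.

At local noon the hour angle is zero, so the zenith angle equals |φ − δ| = |-71.5° − (-8.300°)| = 63.200°.
Elevation = 90° − 63.200° = 26.8°.

26.8°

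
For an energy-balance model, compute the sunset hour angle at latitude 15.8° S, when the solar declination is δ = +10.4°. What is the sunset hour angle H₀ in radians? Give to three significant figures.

H₀ = 1.52 rad

cos H₀ = −tan φ · tan δ = −tan(-15.8°) × tan(+10.400°) = 0.0519, so H₀ = 1.5188 rad = 87.02°.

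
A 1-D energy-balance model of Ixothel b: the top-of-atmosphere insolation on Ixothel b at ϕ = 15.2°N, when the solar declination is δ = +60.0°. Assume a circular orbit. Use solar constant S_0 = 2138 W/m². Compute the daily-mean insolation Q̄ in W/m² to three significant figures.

Q̄ ≈ 608 W/m²

cos h₀ = −tan(+15.2°) tan(+60.000°) = -0.4706, h₀ = 2.0608 rad.
Bracket: h₀ sin ϕ sin δ + cos ϕ cos δ sin h₀ = 2.0608×0.26219×0.86603 + 0.96502×0.50000×0.88235 = 0.467934 + 0.425743 = 0.893677.
Q̄ = (S_0/π) × [bracket] = (2138/π) × 0.893677 = 608.2 W/m².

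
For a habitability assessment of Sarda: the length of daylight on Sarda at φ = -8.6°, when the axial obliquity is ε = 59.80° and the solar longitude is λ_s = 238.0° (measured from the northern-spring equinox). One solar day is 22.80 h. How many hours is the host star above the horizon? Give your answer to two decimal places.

12.59 h

Solar declination: sin δ = sin ε · sin λ_s = sin 59.80° × sin 238.0° = -0.73295, so δ = -47.134°.
cos H₀ = −tan φ · tan δ = −tan(-8.6°) × tan(-47.134°) = -0.1629, so H₀ = 1.7345 rad = 99.38°.
Daylight = 2H₀/(2π) × 22.80 h = (1.7345/π) × 22.80 = 12.59 h.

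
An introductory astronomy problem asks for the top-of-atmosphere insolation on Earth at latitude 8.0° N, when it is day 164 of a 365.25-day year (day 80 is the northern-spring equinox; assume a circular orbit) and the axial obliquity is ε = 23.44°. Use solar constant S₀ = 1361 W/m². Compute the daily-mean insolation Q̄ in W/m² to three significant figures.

Solar longitude: λ_s = 360° × (164 − 80)/365.25 = 82.793°.
sin δ = sin 23.44° × sin 82.793° = 0.39465, so δ = +23.244°.
cos H₀ = −tan(+8.0°) tan(+23.244°) = -0.0604, H₀ = 1.6312 rad.
Bracket: H₀ sin φ sin δ + cos φ cos δ sin H₀ = 1.6312×0.13917×0.39465 + 0.99027×0.91883×0.99818 = 0.089591 + 0.908234 = 0.997825.
Q̄ = (S₀/π) × [bracket] = (1361/π) × 0.997825 = 432.3 W/m².

Q̄ ≈ 432 W/m²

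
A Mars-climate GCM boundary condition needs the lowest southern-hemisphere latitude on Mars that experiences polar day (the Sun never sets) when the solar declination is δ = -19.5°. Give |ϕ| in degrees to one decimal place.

|ϕ| = 70.5°

Polar day requires cos h₀ = −tan ϕ tan δ ≤ −1, i.e. tan ϕ tan δ ≥ 1.
The boundary is |tan ϕ| · |tan δ| = 1, so |ϕ| = 90° − |δ| = 90° − 19.5° = 70.5° in the southern hemisphere.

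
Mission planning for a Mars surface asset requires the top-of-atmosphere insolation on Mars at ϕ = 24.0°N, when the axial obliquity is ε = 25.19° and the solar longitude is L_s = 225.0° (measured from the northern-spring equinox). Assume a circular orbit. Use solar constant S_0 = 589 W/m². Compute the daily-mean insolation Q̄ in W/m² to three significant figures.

Solar declination: sin δ = sin ε · sin L_s = sin 25.19° × sin 225.0° = -0.30096, so δ = -17.515°.
cos h₀ = −tan(+24.0°) tan(-17.515°) = 0.1405, h₀ = 1.4298 rad.
Bracket: h₀ sin ϕ sin δ + cos ϕ cos δ sin h₀ = 1.4298×0.40674×-0.30096 + 0.91355×0.95364×0.99008 = -0.175025 + 0.862556 = 0.687531.
Q̄ = (S_0/π) × [bracket] = (589/π) × 0.687531 = 128.9 W/m².

Q̄ ≈ 129 W/m²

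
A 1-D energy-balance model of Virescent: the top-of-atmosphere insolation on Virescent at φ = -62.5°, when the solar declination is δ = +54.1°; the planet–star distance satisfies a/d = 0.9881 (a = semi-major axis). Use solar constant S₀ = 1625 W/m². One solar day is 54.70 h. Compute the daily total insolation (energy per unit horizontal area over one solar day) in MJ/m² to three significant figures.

cos H₀ = −tan(-62.5°) tan(+54.100°) = 2.6537 ≥ 1 ⇒ polar night, H₀ = 0 and Q̄ = 0.
Inverse-square distance factor (a/d)² = 0.9881² = 0.976342.
Daily total = Q̄ × 54.70 h × 3600 s/h = 0.00 MJ/m².

0.00 MJ/m²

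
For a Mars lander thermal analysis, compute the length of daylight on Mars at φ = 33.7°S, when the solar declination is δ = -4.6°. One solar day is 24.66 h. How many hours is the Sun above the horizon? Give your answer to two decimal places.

12.75 h

cos H₀ = −tan φ · tan δ = −tan(-33.7°) × tan(-4.600°) = -0.0537, so H₀ = 1.6245 rad = 93.08°.
Daylight = 2H₀/(2π) × 24.66 h = (1.6245/π) × 24.66 = 12.75 h.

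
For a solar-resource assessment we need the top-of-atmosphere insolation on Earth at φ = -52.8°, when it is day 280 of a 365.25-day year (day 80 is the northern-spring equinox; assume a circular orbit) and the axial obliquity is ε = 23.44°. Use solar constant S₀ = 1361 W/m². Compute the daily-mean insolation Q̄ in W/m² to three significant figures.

Q̄ ≈ 327 W/m²

Solar longitude: λ_s = 360° × (280 − 80)/365.25 = 197.125°.
sin δ = sin 23.44° × sin 197.125° = -0.11713, so δ = -6.727°.
cos H₀ = −tan(-52.8°) tan(-6.727°) = -0.1554, H₀ = 1.7268 rad.
Bracket: H₀ sin φ sin δ + cos φ cos δ sin H₀ = 1.7268×-0.79653×-0.11713 + 0.60460×0.99312×0.98785 = 0.161106 + 0.593145 = 0.754251.
Q̄ = (S₀/π) × [bracket] = (1361/π) × 0.754251 = 326.8 W/m².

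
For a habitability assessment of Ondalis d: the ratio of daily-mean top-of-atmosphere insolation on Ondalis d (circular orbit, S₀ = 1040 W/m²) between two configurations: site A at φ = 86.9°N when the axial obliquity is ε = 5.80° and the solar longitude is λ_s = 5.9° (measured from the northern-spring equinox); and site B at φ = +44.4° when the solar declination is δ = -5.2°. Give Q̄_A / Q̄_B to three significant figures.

— Configuration A (φ=+86.9°):
Solar declination: sin δ = sin ε · sin λ_s = sin 5.80° × sin 5.9° = 0.01039, so δ = +0.595°.
cos H₀ = −tan(+86.9°) tan(+0.595°) = -0.1918, H₀ = 1.7638 rad.
Bracket: H₀ sin φ sin δ + cos φ cos δ sin H₀ = 1.7638×0.99854×0.01039 + 0.05408×0.99995×0.98143 = 0.018299 + 0.053073 = 0.071372.
Q̄ = (S₀/π) × [bracket] = (1040/π) × 0.071372 = 23.627 W/m².
— Configuration B (φ=+44.4°):
cos H₀ = −tan(+44.4°) tan(-5.200°) = 0.0891, H₀ = 1.4816 rad.
Bracket: H₀ sin φ sin δ + cos φ cos δ sin H₀ = 1.4816×0.69966×-0.09063 + 0.71447×0.99588×0.99602 = -0.093949 + 0.708695 = 0.614746.
Q̄ = (S₀/π) × [bracket] = (1040/π) × 0.614746 = 203.51 W/m².
Ratio Q̄_A / Q̄_B = 23.627 / 203.51 = 0.1161.

Q̄_A / Q̄_B ≈ 0.116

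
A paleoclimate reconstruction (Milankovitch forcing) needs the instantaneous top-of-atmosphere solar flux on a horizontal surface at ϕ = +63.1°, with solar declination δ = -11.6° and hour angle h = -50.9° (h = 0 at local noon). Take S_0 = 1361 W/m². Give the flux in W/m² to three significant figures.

cos θ_z = sin ϕ sin δ + cos ϕ cos δ cos h = -0.179321 + 0.279512 = 0.100191.
Flux = S_0 · cos θ_z = 1361 × 0.100191 = 136.4 W/m².

136 W/m²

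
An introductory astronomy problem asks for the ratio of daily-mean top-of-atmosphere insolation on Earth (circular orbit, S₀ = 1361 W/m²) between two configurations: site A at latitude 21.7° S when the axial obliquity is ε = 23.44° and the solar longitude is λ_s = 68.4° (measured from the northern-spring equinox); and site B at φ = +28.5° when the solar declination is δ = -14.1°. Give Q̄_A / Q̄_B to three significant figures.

— Configuration A (φ=-21.7°):
Solar declination: sin δ = sin ε · sin λ_s = sin 23.44° × sin 68.4° = 0.36985, so δ = +21.707°.
cos H₀ = −tan(-21.7°) tan(+21.707°) = 0.1584, H₀ = 1.4117 rad.
Bracket: H₀ sin φ sin δ + cos φ cos δ sin H₀ = 1.4117×-0.36975×0.36985 + 0.92913×0.92909×0.98737 = -0.193053 + 0.852343 = 0.659290.
Q̄ = (S₀/π) × [bracket] = (1361/π) × 0.659290 = 285.62 W/m².
— Configuration B (φ=+28.5°):
cos H₀ = −tan(+28.5°) tan(-14.100°) = 0.1364, H₀ = 1.4340 rad.
Bracket: H₀ sin φ sin δ + cos φ cos δ sin H₀ = 1.4340×0.47716×-0.24362 + 0.87882×0.96987×0.99066 = -0.166696 + 0.844380 = 0.677684.
Q̄ = (S₀/π) × [bracket] = (1361/π) × 0.677684 = 293.59 W/m².
Ratio Q̄_A / Q̄_B = 285.62 / 293.59 = 0.9729.

Q̄_A / Q̄_B ≈ 0.973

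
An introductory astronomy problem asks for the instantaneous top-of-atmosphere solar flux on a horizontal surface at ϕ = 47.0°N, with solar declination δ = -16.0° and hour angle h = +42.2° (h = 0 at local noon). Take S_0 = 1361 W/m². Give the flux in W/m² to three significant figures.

387 W/m²

cos θ_z = sin ϕ sin δ + cos ϕ cos δ cos h = -0.201588 + 0.485656 = 0.284068.
Flux = S_0 · cos θ_z = 1361 × 0.284068 = 386.6 W/m².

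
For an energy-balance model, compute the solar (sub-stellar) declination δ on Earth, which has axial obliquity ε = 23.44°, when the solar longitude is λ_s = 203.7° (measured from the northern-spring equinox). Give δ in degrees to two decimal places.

sin δ = sin ε · sin λ_s = sin 23.44° × sin 203.7° = -0.159890.
δ = arcsin(-0.159890) = -9.20°.

δ = -9.20°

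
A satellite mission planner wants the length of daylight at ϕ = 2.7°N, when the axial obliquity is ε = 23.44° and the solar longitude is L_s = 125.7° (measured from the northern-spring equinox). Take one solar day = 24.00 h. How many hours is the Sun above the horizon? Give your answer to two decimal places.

12.12 h

Solar declination: sin δ = sin ε · sin L_s = sin 23.44° × sin 125.7° = 0.32304, so δ = +18.847°.
cos h₀ = −tan ϕ · tan δ = −tan(+2.7°) × tan(+18.847°) = -0.0161, so h₀ = 1.5869 rad = 90.92°.
Daylight = 2h₀/(2π) × 24.00 h = (1.5869/π) × 24.00 = 12.12 h.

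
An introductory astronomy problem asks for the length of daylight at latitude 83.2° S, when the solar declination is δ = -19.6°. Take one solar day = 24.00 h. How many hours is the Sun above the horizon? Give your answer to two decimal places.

24.00 h

Sunrise equation: cos H₀ = −tan φ · tan δ = -2.9862 ≤ −1, so the Sun never sets (polar day) and H₀ = π.
Daylight = 2H₀/(2π) × 24.00 h = (3.1416/π) × 24.00 = 24.00 h.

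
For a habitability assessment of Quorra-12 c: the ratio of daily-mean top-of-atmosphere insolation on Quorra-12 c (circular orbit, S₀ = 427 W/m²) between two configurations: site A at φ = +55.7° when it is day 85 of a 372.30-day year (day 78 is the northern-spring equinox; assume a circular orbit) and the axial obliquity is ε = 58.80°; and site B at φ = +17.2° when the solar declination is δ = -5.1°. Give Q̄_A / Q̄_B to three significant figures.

— Configuration A (φ=+55.7°):
Solar longitude: λ_s = 360° × (85 − 78)/372.30 = 6.769°.
sin δ = sin 58.80° × sin 6.769° = 0.10082, so δ = +5.786°.
cos H₀ = −tan(+55.7°) tan(+5.786°) = -0.1485, H₀ = 1.7199 rad.
Bracket: H₀ sin φ sin δ + cos φ cos δ sin H₀ = 1.7199×0.82610×0.10082 + 0.56353×0.99491×0.98891 = 0.143246 + 0.554444 = 0.697690.
Q̄ = (S₀/π) × [bracket] = (427/π) × 0.697690 = 94.829 W/m².
— Configuration B (φ=+17.2°):
cos H₀ = −tan(+17.2°) tan(-5.100°) = 0.0276, H₀ = 1.5432 rad.
Bracket: H₀ sin φ sin δ + cos φ cos δ sin H₀ = 1.5432×0.29571×-0.08889 + 0.95528×0.99604×0.99962 = -0.040564 + 0.951136 = 0.910572.
Q̄ = (S₀/π) × [bracket] = (427/π) × 0.910572 = 123.76 W/m².
Ratio Q̄_A / Q̄_B = 94.829 / 123.76 = 0.7662.

Q̄_A / Q̄_B ≈ 0.766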